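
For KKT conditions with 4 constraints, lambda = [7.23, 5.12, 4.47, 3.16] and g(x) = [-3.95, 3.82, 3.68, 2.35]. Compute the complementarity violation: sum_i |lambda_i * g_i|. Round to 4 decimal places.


KKT complementary slackness check:
lambda_1 * g_1 = 7.23 * -3.95 = -28.5585
lambda_2 * g_2 = 5.12 * 3.82 = 19.5584
lambda_3 * g_3 = 4.47 * 3.68 = 16.4496
lambda_4 * g_4 = 3.16 * 2.35 = 7.426
Total violation = 28.5585 + 19.5584 + 16.4496 + 7.426 = 71.9925


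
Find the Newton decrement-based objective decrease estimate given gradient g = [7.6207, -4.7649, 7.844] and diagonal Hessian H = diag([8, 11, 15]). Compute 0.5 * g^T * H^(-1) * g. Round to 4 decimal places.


Step 1: H is diagonal, so H^(-1) * g = [0.9526, -0.4332, 0.5229].
Step 2: g^T H^(-1) g = sum_i g_i^2 / H_ii
  = (7.6207)^2/8 + (-4.7649)^2/11 + (7.844)^2/15
  = 7.2594 + 2.064 + 4.1019 = 13.4253
Step 3: Objective decrease = 0.5 * g^T H^(-1) g = 6.7126


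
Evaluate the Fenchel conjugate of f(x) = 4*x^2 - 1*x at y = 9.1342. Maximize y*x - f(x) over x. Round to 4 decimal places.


f*(y) = sup_x {y*x - a*x^2 - b*x} = sup_x {(y-b)*x - a*x^2}
FOC: (y - b) - 2a*x = 0 => x* = (y - b)/(2a)
x* = (9.1342 + 1)/(2*4) = 1.2668
f*(9.1342) = (y-b)^2/(4a) = (9.1342 + 1)^2/(4*4)
= 102.702/16 = 6.4189


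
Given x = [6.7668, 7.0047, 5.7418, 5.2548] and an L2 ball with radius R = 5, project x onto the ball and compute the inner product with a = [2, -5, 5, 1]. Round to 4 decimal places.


Step 1: Compute ||x|| (intermediates to 6 decimals).
||x|| = sqrt(6.7668^2 + 7.0047^2 + 5.7418^2 + 5.2548^2) = 12.467421
Step 2: Project.
Since ||x|| > R, scale = R/||x|| = 5/12.467421 = 0.401045, proj(x) = scale * x
proj(x) = [2.713791, 2.8092, 2.30272, 2.107411]
Step 3: Dot product.
a^T * proj(x) = 2*2.713791 - 5*2.8092 + 5*2.30272 + 1*2.107411 = 5.0026


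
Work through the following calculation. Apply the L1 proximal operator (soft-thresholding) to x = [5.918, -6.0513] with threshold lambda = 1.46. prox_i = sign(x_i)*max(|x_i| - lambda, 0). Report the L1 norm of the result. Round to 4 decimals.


Soft-thresholding with lambda = 1.46:
prox(5.918) = sign(5.918)*max(|5.918| - 1.46, 0) = 4.458
prox(-6.0513) = sign(-6.0513)*max(|-6.0513| - 1.46, 0) = -4.5913
prox(x) = [4.458, -4.5913]
||prox(x)||_1 = 4.458 + 4.5913 = 9.0493


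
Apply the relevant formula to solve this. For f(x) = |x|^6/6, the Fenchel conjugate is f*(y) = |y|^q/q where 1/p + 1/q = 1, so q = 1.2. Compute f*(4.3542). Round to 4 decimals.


The conjugate exponent q satisfies 1/p + 1/q = 1.
p = 6, so q = 6/(6 - 1) = 1.2
|y|^q = 4.3542^1.2 = 5.8437
f*(4.3542) = 5.8437 / 1.2 = 4.8698


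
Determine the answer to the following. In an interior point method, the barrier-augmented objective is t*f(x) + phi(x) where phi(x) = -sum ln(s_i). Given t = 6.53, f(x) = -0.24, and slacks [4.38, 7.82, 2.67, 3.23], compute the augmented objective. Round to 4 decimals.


Step 1: Compute log-barrier.
ln values: [1.477, 2.0567, 0.9821, 1.1725]
phi = -(1.477 + 2.0567 + 0.9821 + 1.1725) = -5.6883
Step 2: Compute augmented objective.
t*f(x) = 6.53*-0.24 = -1.5672
Total = -1.5672 - 5.6883 = -7.2555


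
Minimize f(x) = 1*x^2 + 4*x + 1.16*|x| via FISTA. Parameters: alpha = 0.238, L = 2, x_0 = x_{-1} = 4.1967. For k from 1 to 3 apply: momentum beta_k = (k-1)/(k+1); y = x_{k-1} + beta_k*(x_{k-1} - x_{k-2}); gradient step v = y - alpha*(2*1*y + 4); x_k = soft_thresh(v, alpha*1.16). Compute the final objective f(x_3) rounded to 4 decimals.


FISTA on f(x) = 1*x^2 + 4*x + 1.16*|x|
L = 2, alpha = 0.238
Iteration 1: beta = 0.0, y = 4.1967 + 0.0*(4.1967 - 4.1967) = 4.1967
  grad(y) = 12.3934, v = y - alpha*grad = 1.2471
  prox(v) = soft_thresh(1.2471, 0.2761) = 0.971
Iteration 2: beta = 0.3333, y = 0.971 + 0.3333*(0.971 - 4.1967) = -0.1042
  grad(y) = 3.7915, v = y - alpha*grad = -1.0066
  prox(v) = soft_thresh(-1.0066, 0.2761) = -0.7305
Iteration 3: beta = 0.5, y = -0.7305 + 0.5*(-0.7305 - 0.971) = -1.5813
  grad(y) = 0.8374, v = y - alpha*grad = -1.7806
  prox(v) = soft_thresh(-1.7806, 0.2761) = -1.5045
f(x_3) = 1*(-1.5045)^2 + 4*(-1.5045) + 1.16*|-1.5045| = -2.0093


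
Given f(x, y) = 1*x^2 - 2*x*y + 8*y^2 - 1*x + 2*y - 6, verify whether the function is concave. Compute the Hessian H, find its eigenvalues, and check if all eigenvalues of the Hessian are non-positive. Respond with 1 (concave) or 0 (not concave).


The Hessian of f(x,y) = 1*x^2 - 2*x*y + 8*y^2 - 1*x + 2*y - 6 is:
H = [[2, -2], [-2, 16]]
Trace = 2 + 16 = 18
Determinant = 2*16 - (-2)^2 = 28
Discriminant = (18)^2 - 4*28 = 212.0
Eigenvalues: lambda_1 = 1.7199, lambda_2 = 16.2801
The function is not concave.

0


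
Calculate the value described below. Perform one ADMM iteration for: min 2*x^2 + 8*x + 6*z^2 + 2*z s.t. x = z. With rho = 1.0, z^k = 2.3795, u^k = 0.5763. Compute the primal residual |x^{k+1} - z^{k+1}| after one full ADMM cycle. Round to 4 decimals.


ADMM iteration with rho = 1.0, z^k = 2.3795, u^k = 0.5763
Step 1: x-update.
Minimize 2*x^2 + 8*x + (1.0/2)*(x - 2.3795 + 0.5763)^2
FOC: (2*2 + 1.0)*x = -8 + 1.0*(2.3795 - 0.5763)
x^{k+1} = -1.2394
Step 2: z-update.
Minimize 6*z^2 + 2*z + (1.0/2)*(-1.2394 - z + 0.5763)^2
FOC: (2*6 + 1.0)*z = -2 + 1.0*(-1.2394 + 0.5763)
z^{k+1} = -0.2049
Step 3: u-update.
u^{k+1} = 0.5763 - 1.2394 + 0.2049 = -0.4582
Step 4: Primal residual = |-1.2394 + 0.2049| = 1.0345


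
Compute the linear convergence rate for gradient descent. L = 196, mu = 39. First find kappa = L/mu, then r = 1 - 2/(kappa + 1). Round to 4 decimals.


Step 1: Compute the condition number.
kappa = L/mu = 196/39 = 5.0256
Step 2: Compute the convergence rate.
r = 1 - 2/(kappa + 1) = 1 - 2*mu/(L + mu) = (L - mu)/(L + mu) = 157/235 = 0.6681


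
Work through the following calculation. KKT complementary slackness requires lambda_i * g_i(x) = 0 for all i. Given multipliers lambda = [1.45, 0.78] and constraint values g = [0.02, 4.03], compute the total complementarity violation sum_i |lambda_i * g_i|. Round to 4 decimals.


KKT complementary slackness check:
lambda_1 * g_1 = 1.45 * 0.02 = 0.029
lambda_2 * g_2 = 0.78 * 4.03 = 3.1434
Total violation = 0.029 + 3.1434 = 3.1724


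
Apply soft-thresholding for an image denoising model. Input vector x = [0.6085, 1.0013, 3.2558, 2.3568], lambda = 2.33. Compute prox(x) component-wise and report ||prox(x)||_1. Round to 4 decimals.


Soft-thresholding with lambda = 2.33:
prox(0.6085) = sign(0.6085)*max(|0.6085| - 2.33, 0) = 0.0
prox(1.0013) = sign(1.0013)*max(|1.0013| - 2.33, 0) = 0.0
prox(3.2558) = sign(3.2558)*max(|3.2558| - 2.33, 0) = 0.9258
prox(2.3568) = sign(2.3568)*max(|2.3568| - 2.33, 0) = 0.0268
prox(x) = [0.0, 0.0, 0.9258, 0.0268]
||prox(x)||_1 = 0.0 + 0.0 + 0.9258 + 0.0268 = 0.9526


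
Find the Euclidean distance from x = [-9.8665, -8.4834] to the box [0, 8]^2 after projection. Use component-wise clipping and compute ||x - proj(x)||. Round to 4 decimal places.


Project each component onto [0, 8].
clip(-9.8665) = 0.0, clip(-8.4834) = 0.0
Projection = [0.0, 0.0]
Squared diffs: [97.3478, 71.9681]
Distance = sqrt(169.3159) = 13.0121


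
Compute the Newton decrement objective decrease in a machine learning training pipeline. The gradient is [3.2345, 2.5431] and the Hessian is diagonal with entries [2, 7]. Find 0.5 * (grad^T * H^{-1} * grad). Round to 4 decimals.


Step 1: H is diagonal, so H^(-1) * g = [1.6173, 0.3633].
Step 2: g^T H^(-1) g = sum_i g_i^2 / H_ii
  = (3.2345)^2/2 + (2.5431)^2/7
  = 5.231 + 0.9239 = 6.1549
Step 3: Objective decrease = 0.5 * g^T H^(-1) g = 3.0775


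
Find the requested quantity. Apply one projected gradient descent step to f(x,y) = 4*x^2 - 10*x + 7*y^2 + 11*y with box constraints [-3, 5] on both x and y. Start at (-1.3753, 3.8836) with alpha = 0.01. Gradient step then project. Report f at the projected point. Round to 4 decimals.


Step 1: Compute gradient at (-1.3753, 3.8836).
grad_x = 2*4*-1.3753 - 10 = -21.0024
grad_y = 2*7*3.8836 + 11 = 65.3704
Step 2: Gradient step.
x_raw = -1.3753 - 0.01*-21.0024 = -1.1653
y_raw = 3.8836 - 0.01*65.3704 = 3.2299
Step 3: Project onto [-3, 5].
x_proj = clip(-1.1653) = -1.1653
y_proj = clip(3.2299) = 3.2299
Step 4: Evaluate f.
f(-1.1653, 3.2299) = 125.6387


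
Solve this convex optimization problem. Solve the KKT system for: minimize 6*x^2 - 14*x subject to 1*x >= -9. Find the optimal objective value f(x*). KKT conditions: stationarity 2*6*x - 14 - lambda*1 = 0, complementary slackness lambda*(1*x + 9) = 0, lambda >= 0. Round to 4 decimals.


Step 1: Try lambda = 0 (constraint inactive).
Stationarity: 2*6*x - 14 = 0
x* = 14/(2*6) = 7/6 = 1.1667 (rounded; the exact value 7/6 is used below)
Check constraint: 1*1.1667 = 1.1667 >= -9 -- satisfied.
Step 2: Compute optimal value.
f(x*) = 6*(7/6)^2 - 14*(7/6) = -8.1667


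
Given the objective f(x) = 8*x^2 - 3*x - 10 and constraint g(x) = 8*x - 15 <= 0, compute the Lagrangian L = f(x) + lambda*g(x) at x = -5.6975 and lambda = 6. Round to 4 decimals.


Step 1: Evaluate f(x).
f(-5.6975) = 8*(-5.6975)^2 - 3*(-5.6975) - 10 = 266.7846
Step 2: Evaluate g(x).
g(-5.6975) = 8*-5.6975 - 15 = -60.58
Step 3: Compute Lagrangian.
L = 266.7846 + 6*-60.58 = -96.6955


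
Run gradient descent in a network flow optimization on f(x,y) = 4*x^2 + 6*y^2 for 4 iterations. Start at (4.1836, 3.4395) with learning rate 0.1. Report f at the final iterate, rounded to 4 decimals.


Gradient descent on f(x,y) = 4*x^2 + 6*y^2.
Starting point: (4.1836, 3.4395), alpha = 0.1
Step 1: grad_x = 2*4*4.1836 = 33.4688, grad_y = 2*6*3.4395 = 41.274
  x_1 = 4.1836 - 0.1*33.4688 = 0.8367
  y_1 = 3.4395 - 0.1*41.274 = -0.6879
Step 2: grad_x = 2*4*0.8367 = 6.6938, grad_y = 2*6*-0.6879 = -8.2548
  x_2 = 0.8367 - 0.1*6.6938 = 0.1673
  y_2 = -0.6879 - 0.1*-8.2548 = 0.1376
Step 3: grad_x = 2*4*0.1673 = 1.3388, grad_y = 2*6*0.1376 = 1.651
  x_3 = 0.1673 - 0.1*1.3388 = 0.0335
  y_3 = 0.1376 - 0.1*1.651 = -0.0275
Step 4: grad_x = 2*4*0.0335 = 0.2678, grad_y = 2*6*-0.0275 = -0.3302
  x_4 = 0.0335 - 0.1*0.2678 = 0.0067
  y_4 = -0.0275 - 0.1*-0.3302 = 0.0055
f(0.0067, 0.0055) = 4*0.0067^2 + 6*0.0055^2 = 0.0004


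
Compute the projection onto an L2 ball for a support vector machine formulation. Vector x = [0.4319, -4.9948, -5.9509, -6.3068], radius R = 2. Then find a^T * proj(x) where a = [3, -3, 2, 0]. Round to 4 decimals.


Step 1: Compute ||x|| (intermediates to 6 decimals).
||x|| = sqrt(0.4319^2 + (-4.9948)^2 + (-5.9509)^2 + (-6.3068)^2) = 10.016162
Step 2: Project.
Since ||x|| > R, scale = R/||x|| = 2/10.016162 = 0.199677, proj(x) = scale * x
proj(x) = [0.08624, -0.997347, -1.188258, -1.259323]
Step 3: Dot product.
a^T * proj(x) = 3*0.08624 - 3*(-0.997347) + 2*(-1.188258) + 0*(-1.259323) = 0.8742


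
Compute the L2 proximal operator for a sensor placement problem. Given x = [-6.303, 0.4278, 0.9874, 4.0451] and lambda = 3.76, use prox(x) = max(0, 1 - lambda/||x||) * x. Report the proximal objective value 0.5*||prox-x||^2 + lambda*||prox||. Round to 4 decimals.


Step 1: Compute ||x||.
||x|| = 7.5663
Step 2: Compute scaling factor.
scale = max(0, 1 - 3.76/7.5663) = 0.5031
Step 3: prox(x) = [-3.1708, 0.2152, 0.4967, 2.0349]
||prox(x)|| = 3.8063
Step 4: Proximal objective.
0.5*||prox-x||^2 = 7.0688
lambda*||prox|| = 14.3117
Total = 21.3804


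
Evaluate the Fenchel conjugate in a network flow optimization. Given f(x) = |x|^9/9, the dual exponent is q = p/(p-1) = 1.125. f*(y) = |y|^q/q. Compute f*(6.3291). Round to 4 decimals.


The conjugate exponent q satisfies 1/p + 1/q = 1.
p = 9, so q = 9/(9 - 1) = 1.125
|y|^q = 6.3291^1.125 = 7.9709
f*(6.3291) = 7.9709 / 1.125 = 7.0853


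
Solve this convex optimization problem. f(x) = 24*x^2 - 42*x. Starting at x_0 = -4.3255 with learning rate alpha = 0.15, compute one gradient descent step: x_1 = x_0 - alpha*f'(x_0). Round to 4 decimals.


We compute the gradient at x_0 and apply the update.
f'(x) = 48*x - 42
f'(-4.3255) = 48*-4.3255 - 42 = -249.624
x_1 = -4.3255 - 0.15*-249.624 = 33.1181


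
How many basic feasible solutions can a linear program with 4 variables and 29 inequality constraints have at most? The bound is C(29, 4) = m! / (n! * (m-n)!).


Each vertex corresponds to some choice of n active constraints out of m, so the number of vertices is at most C(m, n) = m! / (n!(m-n)!).
m = 29, n = 4
Numerator: 29 * 28 * 27 * 26
Denominator: 4! = 24
C(29, 4) = 23751


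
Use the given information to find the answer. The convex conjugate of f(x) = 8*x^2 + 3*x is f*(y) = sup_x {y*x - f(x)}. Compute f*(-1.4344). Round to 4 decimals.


f*(y) = sup_x {y*x - a*x^2 - b*x} = sup_x {(y-b)*x - a*x^2}
FOC: (y - b) - 2a*x = 0 => x* = (y - b)/(2a)
x* = (-1.4344 - 3)/(2*8) = -0.2772
f*(-1.4344) = (y-b)^2/(4a) = (-1.4344 - 3)^2/(4*8)
= 19.6639/32 = 0.6145


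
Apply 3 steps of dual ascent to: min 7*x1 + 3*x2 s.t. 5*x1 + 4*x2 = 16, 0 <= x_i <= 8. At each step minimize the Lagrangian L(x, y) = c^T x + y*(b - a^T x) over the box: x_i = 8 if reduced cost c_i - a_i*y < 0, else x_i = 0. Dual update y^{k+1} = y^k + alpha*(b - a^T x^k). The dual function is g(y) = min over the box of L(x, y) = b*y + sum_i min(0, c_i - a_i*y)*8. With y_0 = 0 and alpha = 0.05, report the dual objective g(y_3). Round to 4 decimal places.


Dual ascent for LP: min 7*x1 + 3*x2, 5*x1 + 4*x2 = 16, 0 <= x_i <= 8
Step 1: y^k = 0.0, reduced costs: (7.0, 3.0)
  x^k = (0.0, 0.0), subgradient = b - a^T x = 16.0
  y^{k+1} = 0.0 + 0.05*16.0 = 0.8
Step 2: y^k = 0.8, reduced costs: (3.0, -0.2)
  x^k = (0.0, 8.0), subgradient = b - a^T x = -16.0
  y^{k+1} = 0.8 + 0.05*-16.0 = 0.0
Step 3: y^k = 0.0, reduced costs: (7.0, 3.0)
  x^k = (0.0, 0.0), subgradient = b - a^T x = 16.0
  y^{k+1} = 0.0 + 0.05*16.0 = 0.8
Dual objective at y_3 = 0.8: reduced costs (3.0, -0.2), box minimizer x = (0.0, 8.0)
g(y_3) = b*y + (c1 - a1*y)*x1 + (c2 - a2*y)*x2 = 16*0.8 + 3.0*0.0 + (-0.2)*8.0 = 12.8 + 0.0 - 1.6 = 11.2


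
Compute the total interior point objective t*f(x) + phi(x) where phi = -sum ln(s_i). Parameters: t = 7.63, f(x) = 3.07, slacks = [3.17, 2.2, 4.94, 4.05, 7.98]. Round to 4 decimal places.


Step 1: Compute log-barrier.
ln values: [1.1537, 0.7885, 1.5974, 1.3987, 2.0769]
phi = -(1.1537 + 0.7885 + 1.5974 + 1.3987 + 2.0769) = -7.0152
Step 2: Compute augmented objective.
t*f(x) = 7.63*3.07 = 23.4241
Total = 23.4241 - 7.0152 = 16.4089


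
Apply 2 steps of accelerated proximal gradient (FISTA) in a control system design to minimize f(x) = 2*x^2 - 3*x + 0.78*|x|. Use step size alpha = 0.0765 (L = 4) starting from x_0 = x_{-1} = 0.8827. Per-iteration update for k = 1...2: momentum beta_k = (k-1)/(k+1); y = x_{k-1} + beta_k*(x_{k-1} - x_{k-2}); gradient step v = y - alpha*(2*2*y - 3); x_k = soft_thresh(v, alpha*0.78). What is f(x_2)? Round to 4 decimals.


FISTA on f(x) = 2*x^2 - 3*x + 0.78*|x|
L = 4, alpha = 0.0765
Iteration 1: beta = 0.0, y = 0.8827 + 0.0*(0.8827 - 0.8827) = 0.8827
  grad(y) = 0.5308, v = y - alpha*grad = 0.8421
  prox(v) = soft_thresh(0.8421, 0.0597) = 0.7824
Iteration 2: beta = 0.3333, y = 0.7824 + 0.3333*(0.7824 - 0.8827) = 0.749
  grad(y) = -0.004, v = y - alpha*grad = 0.7493
  prox(v) = soft_thresh(0.7493, 0.0597) = 0.6896
f(x_2) = 2*0.6896^2 - 3*0.6896 + 0.78*|0.6896| = -0.5798


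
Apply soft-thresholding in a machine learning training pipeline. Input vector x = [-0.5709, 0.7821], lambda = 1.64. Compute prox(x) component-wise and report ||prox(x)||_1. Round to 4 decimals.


Soft-thresholding with lambda = 1.64:
prox(-0.5709) = sign(-0.5709)*max(|-0.5709| - 1.64, 0) = 0.0
prox(0.7821) = sign(0.7821)*max(|0.7821| - 1.64, 0) = 0.0
prox(x) = [0.0, 0.0]
||prox(x)||_1 = 0.0 + 0.0 = 0.0


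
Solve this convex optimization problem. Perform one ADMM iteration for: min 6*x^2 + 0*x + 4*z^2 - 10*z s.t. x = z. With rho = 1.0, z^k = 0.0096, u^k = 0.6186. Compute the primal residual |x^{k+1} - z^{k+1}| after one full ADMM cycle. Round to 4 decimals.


ADMM iteration with rho = 1.0, z^k = 0.0096, u^k = 0.6186
Step 1: x-update.
Minimize 6*x^2 + 0*x + (1.0/2)*(x - 0.0096 + 0.6186)^2
FOC: (2*6 + 1.0)*x = 0 + 1.0*(0.0096 - 0.6186)
x^{k+1} = -0.0468
Step 2: z-update.
Minimize 4*z^2 - 10*z + (1.0/2)*(-0.0468 - z + 0.6186)^2
FOC: (2*4 + 1.0)*z = 10 + 1.0*(-0.0468 + 0.6186)
z^{k+1} = 1.1746
Step 3: u-update.
u^{k+1} = 0.6186 - 0.0468 - 1.1746 = -0.6029
Step 4: Primal residual = |-0.0468 - 1.1746| = 1.2215


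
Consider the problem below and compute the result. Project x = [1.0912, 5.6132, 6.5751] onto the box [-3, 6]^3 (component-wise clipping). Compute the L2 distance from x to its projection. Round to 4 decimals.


Project each component onto [-3, 6].
clip(1.0912) = 1.0912, clip(5.6132) = 5.6132, clip(6.5751) = 6.0
Projection = [1.0912, 5.6132, 6.0]
Squared diffs: [0.0, 0.0, 0.3307]
Distance = sqrt(0.3307) = 0.5751


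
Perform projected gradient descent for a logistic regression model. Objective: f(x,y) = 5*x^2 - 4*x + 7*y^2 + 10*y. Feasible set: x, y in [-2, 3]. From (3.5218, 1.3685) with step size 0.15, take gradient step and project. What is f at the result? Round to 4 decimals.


Step 1: Compute gradient at (3.5218, 1.3685).
grad_x = 2*5*3.5218 - 4 = 31.218
grad_y = 2*7*1.3685 + 10 = 29.159
Step 2: Gradient step.
x_raw = 3.5218 - 0.15*31.218 = -1.1609
y_raw = 1.3685 - 0.15*29.159 = -3.0054
Step 3: Project onto [-2, 3].
x_proj = clip(-1.1609) = -1.1609
y_proj = clip(-3.0054) = -2.0
Step 4: Evaluate f.
f(-1.1609, -2.0) = 19.382


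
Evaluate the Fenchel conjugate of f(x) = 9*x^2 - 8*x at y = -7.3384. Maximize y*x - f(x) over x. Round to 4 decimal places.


f*(y) = sup_x {y*x - a*x^2 - b*x} = sup_x {(y-b)*x - a*x^2}
FOC: (y - b) - 2a*x = 0 => x* = (y - b)/(2a)
x* = (-7.3384 + 8)/(2*9) = 0.0368
f*(-7.3384) = (y-b)^2/(4a) = (-7.3384 + 8)^2/(4*9)
= 0.4377/36 = 0.0122


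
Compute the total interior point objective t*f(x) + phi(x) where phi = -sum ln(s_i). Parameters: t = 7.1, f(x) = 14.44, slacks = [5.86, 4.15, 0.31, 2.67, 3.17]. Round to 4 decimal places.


Step 1: Compute log-barrier.
ln values: [1.7681, 1.4231, -1.1712, 0.9821, 1.1537]
phi = -(1.7681 + 1.4231 - 1.1712 + 0.9821 + 1.1537) = -4.1559
Step 2: Compute augmented objective.
t*f(x) = 7.1*14.44 = 102.524
Total = 102.524 - 4.1559 = 98.3681


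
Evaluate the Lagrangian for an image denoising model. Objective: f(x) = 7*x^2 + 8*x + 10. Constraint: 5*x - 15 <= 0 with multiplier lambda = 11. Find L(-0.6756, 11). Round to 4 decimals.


Step 1: Evaluate f(x).
f(-0.6756) = 7*(-0.6756)^2 + 8*(-0.6756) + 10 = 7.7902
Step 2: Evaluate g(x).
g(-0.6756) = 5*-0.6756 - 15 = -18.378
Step 3: Compute Lagrangian.
L = 7.7902 + 11*-18.378 = -194.3678


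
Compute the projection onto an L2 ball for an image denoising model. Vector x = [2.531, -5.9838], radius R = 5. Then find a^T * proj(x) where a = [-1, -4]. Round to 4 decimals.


Step 1: Compute ||x|| (intermediates to 6 decimals).
||x|| = sqrt(2.531^2 + (-5.9838)^2) = 6.497063
Step 2: Project.
Since ||x|| > R, scale = R/||x|| = 5/6.497063 = 0.769579, proj(x) = scale * x
proj(x) = [1.947804, -4.605007]
Step 3: Dot product.
a^T * proj(x) = -1*1.947804 - 4*(-4.605007) = 16.4722


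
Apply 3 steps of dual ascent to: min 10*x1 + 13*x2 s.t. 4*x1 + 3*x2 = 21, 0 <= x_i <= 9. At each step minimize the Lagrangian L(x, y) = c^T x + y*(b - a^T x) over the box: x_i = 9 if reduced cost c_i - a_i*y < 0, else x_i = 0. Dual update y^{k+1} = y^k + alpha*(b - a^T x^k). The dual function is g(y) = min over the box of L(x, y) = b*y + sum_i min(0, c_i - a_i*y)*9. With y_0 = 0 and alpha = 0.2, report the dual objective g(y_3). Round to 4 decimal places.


Dual ascent for LP: min 10*x1 + 13*x2, 4*x1 + 3*x2 = 21, 0 <= x_i <= 9
Step 1: y^k = 0.0, reduced costs: (10.0, 13.0)
  x^k = (0.0, 0.0), subgradient = b - a^T x = 21.0
  y^{k+1} = 0.0 + 0.2*21.0 = 4.2
Step 2: y^k = 4.2, reduced costs: (-6.8, 0.4)
  x^k = (9.0, 0.0), subgradient = b - a^T x = -15.0
  y^{k+1} = 4.2 + 0.2*-15.0 = 1.2
Step 3: y^k = 1.2, reduced costs: (5.2, 9.4)
  x^k = (0.0, 0.0), subgradient = b - a^T x = 21.0
  y^{k+1} = 1.2 + 0.2*21.0 = 5.4
Dual objective at y_3 = 5.4: reduced costs (-11.6, -3.2), box minimizer x = (9.0, 9.0)
g(y_3) = b*y + (c1 - a1*y)*x1 + (c2 - a2*y)*x2 = 21*5.4 + (-11.6)*9.0 + (-3.2)*9.0 = 113.4 - 104.4 - 28.8 = -19.8


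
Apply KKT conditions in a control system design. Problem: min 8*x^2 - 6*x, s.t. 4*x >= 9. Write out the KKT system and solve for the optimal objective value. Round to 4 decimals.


Step 1: Try lambda = 0 (constraint inactive).
x_unc = 6/(2*8) = 0.375
Check: 4*0.375 = 1.5 < 9 -- violated!
Step 2: Constraint must be active: 4*x = 9
x* = 9/4 = 2.25
lambda = (2*8*2.25 - 6)/4 = 7.5
Step 3: Compute optimal value.
f(x*) = 8*2.25^2 - 6*2.25 = 27.0


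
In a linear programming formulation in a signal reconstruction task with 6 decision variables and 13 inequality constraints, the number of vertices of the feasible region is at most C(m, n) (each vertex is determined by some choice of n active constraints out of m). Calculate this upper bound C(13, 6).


Each vertex corresponds to some choice of n active constraints out of m, so the number of vertices is at most C(m, n) = m! / (n!(m-n)!).
m = 13, n = 6
Numerator: 13 * 12 * 11 * 10 * 9 * 8
Denominator: 6! = 720
C(13, 6) = 1716


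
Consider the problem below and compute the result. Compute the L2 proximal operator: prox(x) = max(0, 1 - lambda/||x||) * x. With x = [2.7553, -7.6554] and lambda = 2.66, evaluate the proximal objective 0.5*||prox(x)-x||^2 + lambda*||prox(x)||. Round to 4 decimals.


Step 1: Compute ||x||.
||x|| = 8.1361
Step 2: Compute scaling factor.
scale = max(0, 1 - 2.66/8.1361) = 0.6731
Step 3: prox(x) = [1.8545, -5.1526]
||prox(x)|| = 5.4761
Step 4: Proximal objective.
0.5*||prox-x||^2 = 3.5378
lambda*||prox|| = 14.5664
Total = 18.1043


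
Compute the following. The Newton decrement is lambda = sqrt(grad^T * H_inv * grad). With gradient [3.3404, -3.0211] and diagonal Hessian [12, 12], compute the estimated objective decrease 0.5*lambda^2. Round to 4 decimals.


Step 1: H is diagonal, so H^(-1) * g = [0.2784, -0.2518].
Step 2: g^T H^(-1) g = sum_i g_i^2 / H_ii
  = (3.3404)^2/12 + (-3.0211)^2/12
  = 0.9299 + 0.7606 = 1.6904
Step 3: Objective decrease = 0.5 * g^T H^(-1) g = 0.8452


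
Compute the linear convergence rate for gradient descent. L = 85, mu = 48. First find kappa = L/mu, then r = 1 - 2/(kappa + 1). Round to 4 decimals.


Step 1: Compute the condition number.
kappa = L/mu = 85/48 = 1.7708
Step 2: Compute the convergence rate.
r = 1 - 2/(kappa + 1) = 1 - 2*mu/(L + mu) = (L - mu)/(L + mu) = 37/133 = 0.2782


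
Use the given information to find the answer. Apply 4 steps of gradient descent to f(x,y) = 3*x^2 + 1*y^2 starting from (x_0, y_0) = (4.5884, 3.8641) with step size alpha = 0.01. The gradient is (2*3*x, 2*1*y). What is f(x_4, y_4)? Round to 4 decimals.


Gradient descent on f(x,y) = 3*x^2 + 1*y^2.
Starting point: (4.5884, 3.8641), alpha = 0.01
Step 1: grad_x = 2*3*4.5884 = 27.5304, grad_y = 2*1*3.8641 = 7.7282
  x_1 = 4.5884 - 0.01*27.5304 = 4.3131
  y_1 = 3.8641 - 0.01*7.7282 = 3.7868
Step 2: grad_x = 2*3*4.3131 = 25.8786, grad_y = 2*1*3.7868 = 7.5736
  x_2 = 4.3131 - 0.01*25.8786 = 4.0543
  y_2 = 3.7868 - 0.01*7.5736 = 3.7111
Step 3: grad_x = 2*3*4.0543 = 24.3259, grad_y = 2*1*3.7111 = 7.4222
  x_3 = 4.0543 - 0.01*24.3259 = 3.8111
  y_3 = 3.7111 - 0.01*7.4222 = 3.6369
Step 4: grad_x = 2*3*3.8111 = 22.8663, grad_y = 2*1*3.6369 = 7.2737
  x_4 = 3.8111 - 0.01*22.8663 = 3.5824
  y_4 = 3.6369 - 0.01*7.2737 = 3.5641
f(3.5824, 3.5641) = 3*3.5824^2 + 1*3.5641^2 = 51.2035


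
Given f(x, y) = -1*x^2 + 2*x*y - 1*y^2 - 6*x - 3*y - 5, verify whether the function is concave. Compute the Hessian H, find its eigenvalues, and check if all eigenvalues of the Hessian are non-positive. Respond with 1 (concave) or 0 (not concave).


The Hessian of f(x,y) = -1*x^2 + 2*x*y - 1*y^2 - 6*x - 3*y - 5 is:
H = [[-2, 2], [2, -2]]
Trace = -2 - 2 = -4
Determinant = -2*-2 - (2)^2 = 0
Discriminant = (-4)^2 - 4*0 = 16.0
Eigenvalues: lambda_1 = -4.0, lambda_2 = 0.0
The function is concave.

1


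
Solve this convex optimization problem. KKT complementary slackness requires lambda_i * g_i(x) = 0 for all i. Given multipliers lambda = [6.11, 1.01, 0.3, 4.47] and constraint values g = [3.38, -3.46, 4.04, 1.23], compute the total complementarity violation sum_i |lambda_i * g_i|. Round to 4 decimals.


KKT complementary slackness check:
lambda_1 * g_1 = 6.11 * 3.38 = 20.6518
lambda_2 * g_2 = 1.01 * -3.46 = -3.4946
lambda_3 * g_3 = 0.3 * 4.04 = 1.212
lambda_4 * g_4 = 4.47 * 1.23 = 5.4981
Total violation = 20.6518 + 3.4946 + 1.212 + 5.4981 = 30.8565


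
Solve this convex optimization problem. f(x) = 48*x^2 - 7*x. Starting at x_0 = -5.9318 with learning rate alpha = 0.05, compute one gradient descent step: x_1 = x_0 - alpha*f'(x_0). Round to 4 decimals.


We compute the gradient at x_0 and apply the update.
f'(x) = 96*x - 7
f'(-5.9318) = 96*-5.9318 - 7 = -576.4528
x_1 = -5.9318 - 0.05*-576.4528 = 22.8908


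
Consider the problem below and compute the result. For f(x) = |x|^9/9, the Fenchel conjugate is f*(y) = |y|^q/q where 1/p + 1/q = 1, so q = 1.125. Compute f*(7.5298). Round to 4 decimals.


The conjugate exponent q satisfies 1/p + 1/q = 1.
p = 9, so q = 9/(9 - 1) = 1.125
|y|^q = 7.5298^1.125 = 9.6913
f*(7.5298) = 9.6913 / 1.125 = 8.6145


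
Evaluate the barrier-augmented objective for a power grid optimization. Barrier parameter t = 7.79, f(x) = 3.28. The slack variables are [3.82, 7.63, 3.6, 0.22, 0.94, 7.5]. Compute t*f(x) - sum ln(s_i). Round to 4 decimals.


Step 1: Compute log-barrier.
ln values: [1.3403, 2.0321, 1.2809, -1.5141, -0.0619, 2.0149]
phi = -(1.3403 + 2.0321 + 1.2809 - 1.5141 - 0.0619 + 2.0149) = -5.0922
Step 2: Compute augmented objective.
t*f(x) = 7.79*3.28 = 25.5512
Total = 25.5512 - 5.0922 = 20.459


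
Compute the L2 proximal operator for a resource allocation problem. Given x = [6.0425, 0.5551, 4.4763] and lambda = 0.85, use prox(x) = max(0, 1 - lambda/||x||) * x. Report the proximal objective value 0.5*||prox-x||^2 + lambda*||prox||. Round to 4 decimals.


Step 1: Compute ||x||.
||x|| = 7.5404
Step 2: Compute scaling factor.
scale = max(0, 1 - 0.85/7.5404) = 0.8873
Step 3: prox(x) = [5.3613, 0.4925, 3.9717]
||prox(x)|| = 6.6904
Step 4: Proximal objective.
0.5*||prox-x||^2 = 0.3613
lambda*||prox|| = 5.6868
Total = 6.0481


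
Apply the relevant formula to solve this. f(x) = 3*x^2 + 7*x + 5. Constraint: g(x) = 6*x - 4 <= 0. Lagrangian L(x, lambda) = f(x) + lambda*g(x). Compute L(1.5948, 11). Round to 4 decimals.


Step 1: Evaluate f(x).
f(1.5948) = 3*1.5948^2 + 7*1.5948 + 5 = 23.7938
Step 2: Evaluate g(x).
g(1.5948) = 6*1.5948 - 4 = 5.5688
Step 3: Compute Lagrangian.
L = 23.7938 + 11*5.5688 = 85.0506


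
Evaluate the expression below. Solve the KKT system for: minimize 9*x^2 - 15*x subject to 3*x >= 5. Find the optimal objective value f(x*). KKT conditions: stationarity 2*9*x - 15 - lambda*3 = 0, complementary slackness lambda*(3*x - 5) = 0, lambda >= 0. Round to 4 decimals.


Step 1: Try lambda = 0 (constraint inactive).
x_unc = 15/(2*9) = 0.8333
Check: 3*0.8333 = 2.4999 < 5 -- violated!
Step 2: Constraint must be active: 3*x = 5
x* = 5/3 = 1.6667 (rounded; the exact value 5/3 is used below)
lambda = (2*9*(5/3) - 15)/3 = 5.0
Step 3: Compute optimal value.
f(x*) = 9*(5/3)^2 - 15*(5/3) = 0.0


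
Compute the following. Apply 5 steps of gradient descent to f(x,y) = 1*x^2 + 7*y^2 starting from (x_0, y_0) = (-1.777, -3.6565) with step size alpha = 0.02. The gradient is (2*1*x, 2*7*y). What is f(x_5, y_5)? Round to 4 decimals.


Gradient descent on f(x,y) = 1*x^2 + 7*y^2.
Starting point: (-1.777, -3.6565), alpha = 0.02
Step 1: grad_x = 2*1*-1.777 = -3.554, grad_y = 2*7*-3.6565 = -51.191
  x_1 = -1.777 - 0.02*-3.554 = -1.7059
  y_1 = -3.6565 - 0.02*-51.191 = -2.6327
Step 2: grad_x = 2*1*-1.7059 = -3.4118, grad_y = 2*7*-2.6327 = -36.8575
  x_2 = -1.7059 - 0.02*-3.4118 = -1.6377
  y_2 = -2.6327 - 0.02*-36.8575 = -1.8955
Step 3: grad_x = 2*1*-1.6377 = -3.2754, grad_y = 2*7*-1.8955 = -26.5374
  x_3 = -1.6377 - 0.02*-3.2754 = -1.5722
  y_3 = -1.8955 - 0.02*-26.5374 = -1.3648
Step 4: grad_x = 2*1*-1.5722 = -3.1444, grad_y = 2*7*-1.3648 = -19.1069
  x_4 = -1.5722 - 0.02*-3.1444 = -1.5093
  y_4 = -1.3648 - 0.02*-19.1069 = -0.9826
Step 5: grad_x = 2*1*-1.5093 = -3.0186, grad_y = 2*7*-0.9826 = -13.757
  x_5 = -1.5093 - 0.02*-3.0186 = -1.4489
  y_5 = -0.9826 - 0.02*-13.757 = -0.7075
f(-1.4489, -0.7075) = 1*(-1.4489)^2 + 7*(-0.7075)^2 = 5.6033


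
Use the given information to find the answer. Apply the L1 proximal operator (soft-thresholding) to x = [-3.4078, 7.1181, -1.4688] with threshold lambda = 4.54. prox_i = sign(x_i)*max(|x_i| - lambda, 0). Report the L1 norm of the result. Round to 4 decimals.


Soft-thresholding with lambda = 4.54:
prox(-3.4078) = sign(-3.4078)*max(|-3.4078| - 4.54, 0) = 0.0
prox(7.1181) = sign(7.1181)*max(|7.1181| - 4.54, 0) = 2.5781
prox(-1.4688) = sign(-1.4688)*max(|-1.4688| - 4.54, 0) = 0.0
prox(x) = [0.0, 2.5781, 0.0]
||prox(x)||_1 = 0.0 + 2.5781 + 0.0 = 2.5781


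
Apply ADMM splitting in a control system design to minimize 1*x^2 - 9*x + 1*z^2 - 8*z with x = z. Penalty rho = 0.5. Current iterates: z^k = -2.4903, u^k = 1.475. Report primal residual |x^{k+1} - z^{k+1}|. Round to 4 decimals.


ADMM iteration with rho = 0.5, z^k = -2.4903, u^k = 1.475
Step 1: x-update.
Minimize 1*x^2 - 9*x + (0.5/2)*(x + 2.4903 + 1.475)^2
FOC: (2*1 + 0.5)*x = 9 + 0.5*(-2.4903 - 1.475)
x^{k+1} = 2.8069
Step 2: z-update.
Minimize 1*z^2 - 8*z + (0.5/2)*(2.8069 - z + 1.475)^2
FOC: (2*1 + 0.5)*z = 8 + 0.5*(2.8069 + 1.475)
z^{k+1} = 4.0564
Step 3: u-update.
u^{k+1} = 1.475 + 2.8069 - 4.0564 = 0.2256
Step 4: Primal residual = |2.8069 - 4.0564| = 1.2494


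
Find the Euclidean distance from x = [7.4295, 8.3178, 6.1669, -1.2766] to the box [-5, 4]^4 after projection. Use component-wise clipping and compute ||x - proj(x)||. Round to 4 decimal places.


Project each component onto [-5, 4].
clip(7.4295) = 4.0, clip(8.3178) = 4.0, clip(6.1669) = 4.0, clip(-1.2766) = -1.2766
Projection = [4.0, 4.0, 4.0, -1.2766]
Squared diffs: [11.7615, 18.6434, 4.6955, 0.0]
Distance = sqrt(35.1004) = 5.9246


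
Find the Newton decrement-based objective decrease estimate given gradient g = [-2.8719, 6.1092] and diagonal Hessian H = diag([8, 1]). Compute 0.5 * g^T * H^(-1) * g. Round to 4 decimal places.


Step 1: H is diagonal, so H^(-1) * g = [-0.359, 6.1092].
Step 2: g^T H^(-1) g = sum_i g_i^2 / H_ii
  = (-2.8719)^2/8 + (6.1092)^2/1
  = 1.031 + 37.3223 = 38.3533
Step 3: Objective decrease = 0.5 * g^T H^(-1) g = 19.1767


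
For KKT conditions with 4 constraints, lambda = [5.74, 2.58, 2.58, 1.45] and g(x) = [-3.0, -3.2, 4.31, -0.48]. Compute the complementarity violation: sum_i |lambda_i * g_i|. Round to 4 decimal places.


KKT complementary slackness check:
lambda_1 * g_1 = 5.74 * -3.0 = -17.22
lambda_2 * g_2 = 2.58 * -3.2 = -8.256
lambda_3 * g_3 = 2.58 * 4.31 = 11.1198
lambda_4 * g_4 = 1.45 * -0.48 = -0.696
Total violation = 17.22 + 8.256 + 11.1198 + 0.696 = 37.2918


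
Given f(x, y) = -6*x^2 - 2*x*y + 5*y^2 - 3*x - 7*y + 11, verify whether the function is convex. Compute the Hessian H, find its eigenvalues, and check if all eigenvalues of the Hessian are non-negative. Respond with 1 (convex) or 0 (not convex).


The Hessian of f(x,y) = -6*x^2 - 2*x*y + 5*y^2 - 3*x - 7*y + 11 is:
H = [[-12, -2], [-2, 10]]
Trace = -12 + 10 = -2
Determinant = -12*10 - (-2)^2 = -124
Discriminant = (-2)^2 - 4*-124 = 500.0
Eigenvalues: lambda_1 = -12.1803, lambda_2 = 10.1803
The function is not convex.

0


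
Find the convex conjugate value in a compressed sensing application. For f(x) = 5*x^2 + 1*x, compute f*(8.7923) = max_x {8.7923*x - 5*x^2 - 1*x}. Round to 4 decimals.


f*(y) = sup_x {y*x - a*x^2 - b*x} = sup_x {(y-b)*x - a*x^2}
FOC: (y - b) - 2a*x = 0 => x* = (y - b)/(2a)
x* = (8.7923 - 1)/(2*5) = 0.7792
f*(8.7923) = (y-b)^2/(4a) = (8.7923 - 1)^2/(4*5)
= 60.7199/20 = 3.036


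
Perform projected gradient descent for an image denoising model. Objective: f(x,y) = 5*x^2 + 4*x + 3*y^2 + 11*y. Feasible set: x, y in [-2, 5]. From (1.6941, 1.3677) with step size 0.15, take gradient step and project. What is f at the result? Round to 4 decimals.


Step 1: Compute gradient at (1.6941, 1.3677).
grad_x = 2*5*1.6941 + 4 = 20.941
grad_y = 2*3*1.3677 + 11 = 19.2062
Step 2: Gradient step.
x_raw = 1.6941 - 0.15*20.941 = -1.4471
y_raw = 1.3677 - 0.15*19.2062 = -1.5132
Step 3: Project onto [-2, 5].
x_proj = clip(-1.4471) = -1.4471
y_proj = clip(-1.5132) = -1.5132
Step 4: Evaluate f.
f(-1.4471, -1.5132) = -5.0944


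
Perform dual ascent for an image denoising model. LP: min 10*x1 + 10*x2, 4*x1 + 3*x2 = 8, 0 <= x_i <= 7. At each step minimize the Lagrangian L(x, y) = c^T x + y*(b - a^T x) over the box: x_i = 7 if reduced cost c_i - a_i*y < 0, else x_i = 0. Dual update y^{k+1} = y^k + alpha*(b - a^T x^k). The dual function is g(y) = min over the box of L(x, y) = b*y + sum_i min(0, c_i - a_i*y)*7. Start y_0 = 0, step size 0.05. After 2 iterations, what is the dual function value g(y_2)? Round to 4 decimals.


Dual ascent for LP: min 10*x1 + 10*x2, 4*x1 + 3*x2 = 8, 0 <= x_i <= 7
Step 1: y^k = 0.0, reduced costs: (10.0, 10.0)
  x^k = (0.0, 0.0), subgradient = b - a^T x = 8.0
  y^{k+1} = 0.0 + 0.05*8.0 = 0.4
Step 2: y^k = 0.4, reduced costs: (8.4, 8.8)
  x^k = (0.0, 0.0), subgradient = b - a^T x = 8.0
  y^{k+1} = 0.4 + 0.05*8.0 = 0.8
Dual objective at y_2 = 0.8: reduced costs (6.8, 7.6), box minimizer x = (0.0, 0.0)
g(y_2) = b*y + (c1 - a1*y)*x1 + (c2 - a2*y)*x2 = 8*0.8 + 6.8*0.0 + 7.6*0.0 = 6.4 + 0.0 + 0.0 = 6.4


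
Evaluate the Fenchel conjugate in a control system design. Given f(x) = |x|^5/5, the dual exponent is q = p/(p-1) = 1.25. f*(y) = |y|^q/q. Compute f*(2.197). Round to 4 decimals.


The conjugate exponent q satisfies 1/p + 1/q = 1.
p = 5, so q = 5/(5 - 1) = 1.25
|y|^q = 2.197^1.25 = 2.6748
f*(2.197) = 2.6748 / 1.25 = 2.1398


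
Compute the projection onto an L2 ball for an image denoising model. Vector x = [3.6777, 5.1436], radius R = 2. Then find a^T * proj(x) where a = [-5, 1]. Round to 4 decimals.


Step 1: Compute ||x|| (intermediates to 6 decimals).
||x|| = sqrt(3.6777^2 + 5.1436^2) = 6.32314
Step 2: Project.
Since ||x|| > R, scale = R/||x|| = 2/6.32314 = 0.316299, proj(x) = scale * x
proj(x) = [1.163253, 1.626916]
Step 3: Dot product.
a^T * proj(x) = -5*1.163253 + 1*1.626916 = -4.1893


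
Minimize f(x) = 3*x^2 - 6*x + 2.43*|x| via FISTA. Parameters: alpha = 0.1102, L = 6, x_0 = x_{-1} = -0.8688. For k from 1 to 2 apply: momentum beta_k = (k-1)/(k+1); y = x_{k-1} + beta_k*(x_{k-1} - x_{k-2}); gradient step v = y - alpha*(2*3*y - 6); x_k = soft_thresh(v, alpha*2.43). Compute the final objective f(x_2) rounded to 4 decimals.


FISTA on f(x) = 3*x^2 - 6*x + 2.43*|x|
L = 6, alpha = 0.1102
Iteration 1: beta = 0.0, y = -0.8688 + 0.0*(-0.8688 + 0.8688) = -0.8688
  grad(y) = -11.2128, v = y - alpha*grad = 0.3669
  prox(v) = soft_thresh(0.3669, 0.2678) = 0.0991
Iteration 2: beta = 0.3333, y = 0.0991 + 0.3333*(0.0991 + 0.8688) = 0.4217
  grad(y) = -3.4699, v = y - alpha*grad = 0.8041
  prox(v) = soft_thresh(0.8041, 0.2678) = 0.5363
f(x_2) = 3*0.5363^2 - 6*0.5363 + 2.43*|0.5363| = -1.0517


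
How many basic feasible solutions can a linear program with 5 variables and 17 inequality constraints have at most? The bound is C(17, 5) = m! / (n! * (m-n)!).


Each vertex corresponds to some choice of n active constraints out of m, so the number of vertices is at most C(m, n) = m! / (n!(m-n)!).
m = 17, n = 5
Numerator: 17 * 16 * 15 * 14 * 13
Denominator: 5! = 120
C(17, 5) = 6188


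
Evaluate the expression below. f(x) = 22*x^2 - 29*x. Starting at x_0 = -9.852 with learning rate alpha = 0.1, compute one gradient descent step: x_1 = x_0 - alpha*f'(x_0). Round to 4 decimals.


We compute the gradient at x_0 and apply the update.
f'(x) = 44*x - 29
f'(-9.852) = 44*-9.852 - 29 = -462.488
x_1 = -9.852 - 0.1*-462.488 = 36.3968


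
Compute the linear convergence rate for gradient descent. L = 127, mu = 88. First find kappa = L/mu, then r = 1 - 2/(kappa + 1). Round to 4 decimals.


Step 1: Compute the condition number.
kappa = L/mu = 127/88 = 1.4432
Step 2: Compute the convergence rate.
r = 1 - 2/(kappa + 1) = 1 - 2*mu/(L + mu) = (L - mu)/(L + mu) = 39/215 = 0.1814


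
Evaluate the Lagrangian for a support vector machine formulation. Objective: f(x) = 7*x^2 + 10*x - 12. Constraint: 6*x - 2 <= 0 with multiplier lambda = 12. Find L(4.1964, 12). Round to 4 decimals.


Step 1: Evaluate f(x).
f(4.1964) = 7*4.1964^2 + 10*4.1964 - 12 = 153.2324
Step 2: Evaluate g(x).
g(4.1964) = 6*4.1964 - 2 = 23.1784
Step 3: Compute Lagrangian.
L = 153.2324 + 12*23.1784 = 431.3732


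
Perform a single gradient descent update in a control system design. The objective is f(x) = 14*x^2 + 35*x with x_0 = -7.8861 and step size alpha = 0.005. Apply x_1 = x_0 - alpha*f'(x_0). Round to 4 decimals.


We compute the gradient at x_0 and apply the update.
f'(x) = 28*x + 35
f'(-7.8861) = 28*-7.8861 + 35 = -185.8108
x_1 = -7.8861 - 0.005*-185.8108 = -6.957


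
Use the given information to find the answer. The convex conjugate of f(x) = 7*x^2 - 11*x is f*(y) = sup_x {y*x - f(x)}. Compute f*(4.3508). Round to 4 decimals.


f*(y) = sup_x {y*x - a*x^2 - b*x} = sup_x {(y-b)*x - a*x^2}
FOC: (y - b) - 2a*x = 0 => x* = (y - b)/(2a)
x* = (4.3508 + 11)/(2*7) = 1.0965
f*(4.3508) = (y-b)^2/(4a) = (4.3508 + 11)^2/(4*7)
= 235.6471/28 = 8.416


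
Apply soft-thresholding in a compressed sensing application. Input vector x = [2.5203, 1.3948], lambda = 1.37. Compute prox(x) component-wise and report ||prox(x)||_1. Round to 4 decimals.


Soft-thresholding with lambda = 1.37:
prox(2.5203) = sign(2.5203)*max(|2.5203| - 1.37, 0) = 1.1503
prox(1.3948) = sign(1.3948)*max(|1.3948| - 1.37, 0) = 0.0248
prox(x) = [1.1503, 0.0248]
||prox(x)||_1 = 1.1503 + 0.0248 = 1.1751


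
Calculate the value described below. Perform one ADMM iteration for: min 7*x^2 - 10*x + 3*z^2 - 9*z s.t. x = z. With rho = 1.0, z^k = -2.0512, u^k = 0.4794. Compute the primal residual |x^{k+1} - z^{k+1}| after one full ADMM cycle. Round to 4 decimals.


ADMM iteration with rho = 1.0, z^k = -2.0512, u^k = 0.4794
Step 1: x-update.
Minimize 7*x^2 - 10*x + (1.0/2)*(x + 2.0512 + 0.4794)^2
FOC: (2*7 + 1.0)*x = 10 + 1.0*(-2.0512 - 0.4794)
x^{k+1} = 0.498
Step 2: z-update.
Minimize 3*z^2 - 9*z + (1.0/2)*(0.498 - z + 0.4794)^2
FOC: (2*3 + 1.0)*z = 9 + 1.0*(0.498 + 0.4794)
z^{k+1} = 1.4253
Step 3: u-update.
u^{k+1} = 0.4794 + 0.498 - 1.4253 = -0.448
Step 4: Primal residual = |0.498 - 1.4253| = 0.9274


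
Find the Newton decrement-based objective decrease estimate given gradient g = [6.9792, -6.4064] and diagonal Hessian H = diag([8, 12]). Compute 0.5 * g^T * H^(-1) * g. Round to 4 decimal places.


Step 1: H is diagonal, so H^(-1) * g = [0.8724, -0.5339].
Step 2: g^T H^(-1) g = sum_i g_i^2 / H_ii
  = (6.9792)^2/8 + (-6.4064)^2/12
  = 6.0887 + 3.4202 = 9.5088
Step 3: Objective decrease = 0.5 * g^T H^(-1) g = 4.7544


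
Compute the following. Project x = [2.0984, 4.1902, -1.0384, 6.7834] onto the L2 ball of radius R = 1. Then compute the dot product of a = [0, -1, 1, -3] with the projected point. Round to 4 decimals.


Step 1: Compute ||x|| (intermediates to 6 decimals).
||x|| = sqrt(2.0984^2 + 4.1902^2 + (-1.0384)^2 + 6.7834^2) = 8.309865
Step 2: Project.
Since ||x|| > R, scale = R/||x|| = 1/8.309865 = 0.120339, proj(x) = scale * x
proj(x) = [0.252519, 0.504244, -0.12496, 0.816308]
Step 3: Dot product.
a^T * proj(x) = 0*0.252519 - 1*0.504244 + 1*(-0.12496) - 3*0.816308 = -3.0781


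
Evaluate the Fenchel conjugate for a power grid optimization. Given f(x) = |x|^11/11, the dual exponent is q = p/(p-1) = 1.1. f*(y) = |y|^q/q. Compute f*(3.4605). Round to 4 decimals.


The conjugate exponent q satisfies 1/p + 1/q = 1.
p = 11, so q = 11/(11 - 1) = 1.1
|y|^q = 3.4605^1.1 = 3.9179
f*(3.4605) = 3.9179 / 1.1 = 3.5617


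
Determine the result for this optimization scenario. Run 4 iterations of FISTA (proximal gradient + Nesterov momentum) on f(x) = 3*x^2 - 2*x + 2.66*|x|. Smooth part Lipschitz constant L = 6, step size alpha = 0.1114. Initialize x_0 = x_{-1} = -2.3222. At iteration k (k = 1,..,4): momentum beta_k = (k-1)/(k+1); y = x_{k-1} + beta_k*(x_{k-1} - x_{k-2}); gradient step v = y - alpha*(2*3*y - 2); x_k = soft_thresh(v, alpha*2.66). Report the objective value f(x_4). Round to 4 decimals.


FISTA on f(x) = 3*x^2 - 2*x + 2.66*|x|
L = 6, alpha = 0.1114
Iteration 1: beta = 0.0, y = -2.3222 + 0.0*(-2.3222 + 2.3222) = -2.3222
  grad(y) = -15.9332, v = y - alpha*grad = -0.5472
  prox(v) = soft_thresh(-0.5472, 0.2963) = -0.2509
Iteration 2: beta = 0.3333, y = -0.2509 + 0.3333*(-0.2509 + 2.3222) = 0.4395
  grad(y) = 0.6371, v = y - alpha*grad = 0.3685
  prox(v) = soft_thresh(0.3685, 0.2963) = 0.0722
Iteration 3: beta = 0.5, y = 0.0722 + 0.5*(0.0722 + 0.2509) = 0.2338
  grad(y) = -0.5973, v = y - alpha*grad = 0.3003
  prox(v) = soft_thresh(0.3003, 0.2963) = 0.004
Iteration 4: beta = 0.6, y = 0.004 + 0.6*(0.004 - 0.0722) = -0.0369
  grad(y) = -2.2216, v = y - alpha*grad = 0.2106
  prox(v) = soft_thresh(0.2106, 0.2963) = 0.0
f(x_4) = 3*0.0^2 - 2*0.0 + 2.66*|0.0| = 0.0
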